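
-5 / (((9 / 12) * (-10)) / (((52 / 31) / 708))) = 26 / 16461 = 0.00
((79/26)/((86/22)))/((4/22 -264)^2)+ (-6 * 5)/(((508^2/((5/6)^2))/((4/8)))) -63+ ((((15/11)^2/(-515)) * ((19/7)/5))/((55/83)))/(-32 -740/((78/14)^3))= -592743421731405252868023361819/9408633557921925416010841920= -63.00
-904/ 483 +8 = 2960/ 483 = 6.13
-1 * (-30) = 30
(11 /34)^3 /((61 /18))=11979 /1198772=0.01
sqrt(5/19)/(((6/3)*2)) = sqrt(95)/76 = 0.13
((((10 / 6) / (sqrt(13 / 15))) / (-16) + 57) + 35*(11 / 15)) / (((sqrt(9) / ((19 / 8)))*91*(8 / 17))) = 1.53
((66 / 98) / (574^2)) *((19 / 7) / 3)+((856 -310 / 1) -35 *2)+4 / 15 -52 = 719197348687 / 1695154020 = 424.27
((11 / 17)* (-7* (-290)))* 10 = 223300 / 17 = 13135.29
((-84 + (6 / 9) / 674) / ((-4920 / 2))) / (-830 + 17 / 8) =-0.00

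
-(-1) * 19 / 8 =19 / 8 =2.38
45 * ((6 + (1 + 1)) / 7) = 360 / 7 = 51.43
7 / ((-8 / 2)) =-7 / 4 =-1.75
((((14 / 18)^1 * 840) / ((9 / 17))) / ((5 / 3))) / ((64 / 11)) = 9163 / 72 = 127.26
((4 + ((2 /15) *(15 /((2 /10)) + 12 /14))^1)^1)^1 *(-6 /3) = -988 /35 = -28.23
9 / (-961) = -9 / 961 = -0.01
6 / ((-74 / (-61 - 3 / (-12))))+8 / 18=7153 / 1332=5.37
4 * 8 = 32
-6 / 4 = -3 / 2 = -1.50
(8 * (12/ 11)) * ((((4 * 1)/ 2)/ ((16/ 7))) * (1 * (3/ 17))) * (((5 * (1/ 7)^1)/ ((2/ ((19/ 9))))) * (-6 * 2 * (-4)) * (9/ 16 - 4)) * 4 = -11400/ 17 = -670.59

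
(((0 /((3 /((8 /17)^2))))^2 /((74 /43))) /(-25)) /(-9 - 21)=0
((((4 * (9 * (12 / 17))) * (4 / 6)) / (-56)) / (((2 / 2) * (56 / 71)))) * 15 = -9585 / 1666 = -5.75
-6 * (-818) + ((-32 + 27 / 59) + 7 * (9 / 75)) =7194014 / 1475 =4877.30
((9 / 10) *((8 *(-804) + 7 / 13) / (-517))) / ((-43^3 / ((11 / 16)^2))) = -8277291 / 124361669120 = -0.00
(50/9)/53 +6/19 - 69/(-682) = 3225131/6180966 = 0.52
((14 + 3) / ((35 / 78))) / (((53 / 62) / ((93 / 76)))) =1911429 / 35245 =54.23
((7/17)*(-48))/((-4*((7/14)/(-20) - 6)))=-3360/4097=-0.82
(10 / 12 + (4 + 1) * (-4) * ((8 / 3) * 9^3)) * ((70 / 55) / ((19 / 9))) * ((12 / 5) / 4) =-2939265 / 209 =-14063.47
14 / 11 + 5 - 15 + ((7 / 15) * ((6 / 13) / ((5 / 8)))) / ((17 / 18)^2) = -8617632 / 1033175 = -8.34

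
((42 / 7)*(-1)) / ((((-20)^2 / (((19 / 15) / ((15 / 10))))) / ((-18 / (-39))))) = -19 / 3250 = -0.01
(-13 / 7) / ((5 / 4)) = -1.49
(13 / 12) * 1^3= 13 / 12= 1.08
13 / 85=0.15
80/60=4/3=1.33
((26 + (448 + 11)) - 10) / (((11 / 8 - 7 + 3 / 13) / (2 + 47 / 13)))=-277400 / 561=-494.47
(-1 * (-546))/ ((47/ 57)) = 662.17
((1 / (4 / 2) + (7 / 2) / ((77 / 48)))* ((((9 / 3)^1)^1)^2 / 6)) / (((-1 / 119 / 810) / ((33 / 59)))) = -433755 / 2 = -216877.50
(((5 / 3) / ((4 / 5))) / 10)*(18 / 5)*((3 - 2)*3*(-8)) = -18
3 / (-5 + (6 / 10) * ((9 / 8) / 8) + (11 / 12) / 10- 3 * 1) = -2880 / 7511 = -0.38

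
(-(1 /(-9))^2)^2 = 1 /6561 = 0.00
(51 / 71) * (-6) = -306 / 71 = -4.31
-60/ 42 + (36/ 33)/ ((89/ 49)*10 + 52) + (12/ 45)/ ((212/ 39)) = -15947587/ 11692065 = -1.36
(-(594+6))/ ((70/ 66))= -3960/ 7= -565.71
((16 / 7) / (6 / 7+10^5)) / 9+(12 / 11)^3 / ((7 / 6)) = 32659554472 / 29348801559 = 1.11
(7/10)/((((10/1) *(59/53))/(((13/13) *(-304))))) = -28196/1475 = -19.12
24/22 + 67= 749/11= 68.09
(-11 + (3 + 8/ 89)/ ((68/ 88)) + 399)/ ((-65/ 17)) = -593094/ 5785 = -102.52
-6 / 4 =-3 / 2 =-1.50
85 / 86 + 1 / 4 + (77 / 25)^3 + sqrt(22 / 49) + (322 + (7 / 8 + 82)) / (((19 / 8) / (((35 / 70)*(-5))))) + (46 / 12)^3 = -935850380299 / 2757375000 + sqrt(22) / 7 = -338.73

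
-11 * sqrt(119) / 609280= -0.00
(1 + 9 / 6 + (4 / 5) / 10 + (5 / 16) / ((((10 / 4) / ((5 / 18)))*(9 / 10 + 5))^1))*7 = 1922347 / 106200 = 18.10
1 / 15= 0.07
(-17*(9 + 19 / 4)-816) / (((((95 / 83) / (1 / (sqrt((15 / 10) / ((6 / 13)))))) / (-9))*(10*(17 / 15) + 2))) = 38097*sqrt(13) / 400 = 343.40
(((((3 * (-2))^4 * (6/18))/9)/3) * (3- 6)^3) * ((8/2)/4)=-432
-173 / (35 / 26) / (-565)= 4498 / 19775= 0.23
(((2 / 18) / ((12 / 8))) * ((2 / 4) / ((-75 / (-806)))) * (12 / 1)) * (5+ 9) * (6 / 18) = 45136 / 2025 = 22.29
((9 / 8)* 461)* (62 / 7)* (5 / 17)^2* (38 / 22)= 61094025 / 89012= 686.36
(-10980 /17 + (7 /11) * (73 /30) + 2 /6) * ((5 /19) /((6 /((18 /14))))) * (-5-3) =7225686 /24871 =290.53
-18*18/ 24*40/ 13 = -540/ 13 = -41.54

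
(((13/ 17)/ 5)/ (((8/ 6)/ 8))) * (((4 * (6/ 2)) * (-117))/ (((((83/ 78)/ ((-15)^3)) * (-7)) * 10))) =-576580680/ 9877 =-58376.09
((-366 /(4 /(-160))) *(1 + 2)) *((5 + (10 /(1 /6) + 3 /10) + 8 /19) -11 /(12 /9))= 2524128.63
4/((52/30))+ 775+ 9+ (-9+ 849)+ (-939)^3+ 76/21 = -827934389.07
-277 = -277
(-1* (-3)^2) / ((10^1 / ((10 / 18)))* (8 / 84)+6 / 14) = -21 / 5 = -4.20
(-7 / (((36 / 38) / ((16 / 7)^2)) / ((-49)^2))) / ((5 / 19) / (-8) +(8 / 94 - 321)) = 5959353344 / 20635659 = 288.79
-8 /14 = -0.57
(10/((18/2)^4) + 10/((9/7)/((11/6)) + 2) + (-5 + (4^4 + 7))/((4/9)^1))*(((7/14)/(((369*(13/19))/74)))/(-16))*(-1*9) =280235285051/5819029632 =48.16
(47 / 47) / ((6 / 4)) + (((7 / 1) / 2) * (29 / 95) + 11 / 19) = 1319 / 570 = 2.31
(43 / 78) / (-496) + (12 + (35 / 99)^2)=1532381471 / 126393696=12.12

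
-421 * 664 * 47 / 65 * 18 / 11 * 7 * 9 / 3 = -4966378704 / 715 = -6945984.20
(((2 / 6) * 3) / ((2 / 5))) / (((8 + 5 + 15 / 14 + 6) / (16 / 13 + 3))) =1925 / 3653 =0.53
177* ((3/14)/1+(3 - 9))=-14337/14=-1024.07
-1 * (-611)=611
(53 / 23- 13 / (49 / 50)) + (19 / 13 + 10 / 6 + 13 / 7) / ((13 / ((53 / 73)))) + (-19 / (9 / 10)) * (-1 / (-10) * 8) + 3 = -3074725285 / 125134191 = -24.57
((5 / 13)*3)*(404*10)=60600 / 13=4661.54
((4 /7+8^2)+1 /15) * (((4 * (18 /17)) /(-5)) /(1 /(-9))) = 1465992 /2975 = 492.77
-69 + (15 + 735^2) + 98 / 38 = 10263298 / 19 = 540173.58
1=1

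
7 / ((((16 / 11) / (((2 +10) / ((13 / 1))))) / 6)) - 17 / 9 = 5795 / 234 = 24.76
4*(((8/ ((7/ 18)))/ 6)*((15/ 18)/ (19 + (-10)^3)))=-80/ 6867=-0.01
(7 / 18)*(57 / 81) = 133 / 486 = 0.27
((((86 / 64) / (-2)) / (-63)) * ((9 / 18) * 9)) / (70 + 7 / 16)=0.00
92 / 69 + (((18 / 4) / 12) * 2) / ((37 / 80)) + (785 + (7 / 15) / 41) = 17930174 / 22755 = 787.97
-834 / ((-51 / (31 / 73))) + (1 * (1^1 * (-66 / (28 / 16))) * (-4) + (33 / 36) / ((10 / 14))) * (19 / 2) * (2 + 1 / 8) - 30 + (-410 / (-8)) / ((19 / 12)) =488131494923 / 158450880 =3080.65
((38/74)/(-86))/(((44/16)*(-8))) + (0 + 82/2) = 2870183/70004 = 41.00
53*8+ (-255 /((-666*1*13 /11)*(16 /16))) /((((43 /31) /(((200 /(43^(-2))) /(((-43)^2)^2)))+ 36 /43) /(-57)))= 67308743404 /159254771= 422.65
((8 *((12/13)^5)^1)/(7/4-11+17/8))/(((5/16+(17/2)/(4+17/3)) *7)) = -2463105024/27308228857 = -0.09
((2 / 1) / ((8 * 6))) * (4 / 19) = 1 / 114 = 0.01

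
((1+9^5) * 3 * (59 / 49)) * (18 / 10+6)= 81524430 / 49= 1663763.88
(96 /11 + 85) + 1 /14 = 14445 /154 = 93.80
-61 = -61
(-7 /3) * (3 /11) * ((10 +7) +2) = -133 /11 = -12.09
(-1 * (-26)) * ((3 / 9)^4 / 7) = 26 / 567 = 0.05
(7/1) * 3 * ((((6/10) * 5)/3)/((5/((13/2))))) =273/10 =27.30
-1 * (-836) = 836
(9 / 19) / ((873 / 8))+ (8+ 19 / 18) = 300553 / 33174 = 9.06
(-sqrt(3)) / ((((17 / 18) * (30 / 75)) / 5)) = -225 * sqrt(3) / 17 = -22.92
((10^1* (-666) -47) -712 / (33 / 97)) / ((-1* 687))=290395 / 22671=12.81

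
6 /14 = 3 /7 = 0.43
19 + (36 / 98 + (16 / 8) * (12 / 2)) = 1537 / 49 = 31.37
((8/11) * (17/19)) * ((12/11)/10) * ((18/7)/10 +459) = 690336/21175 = 32.60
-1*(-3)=3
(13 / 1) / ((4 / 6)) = 39 / 2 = 19.50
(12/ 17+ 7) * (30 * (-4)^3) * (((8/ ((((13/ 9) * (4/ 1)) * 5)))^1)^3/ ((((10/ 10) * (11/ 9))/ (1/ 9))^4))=-293372928/ 13670667725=-0.02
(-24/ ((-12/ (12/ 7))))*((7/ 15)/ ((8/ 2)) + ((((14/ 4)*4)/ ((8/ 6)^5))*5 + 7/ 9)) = 57619/ 960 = 60.02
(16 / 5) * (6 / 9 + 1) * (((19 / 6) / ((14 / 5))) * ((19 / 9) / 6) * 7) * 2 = 7220 / 243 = 29.71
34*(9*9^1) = 2754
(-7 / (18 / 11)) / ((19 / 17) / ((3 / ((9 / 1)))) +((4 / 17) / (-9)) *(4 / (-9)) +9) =-11781 / 34052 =-0.35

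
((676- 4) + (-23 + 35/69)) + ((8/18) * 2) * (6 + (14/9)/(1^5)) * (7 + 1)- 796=-172820/1863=-92.76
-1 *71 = -71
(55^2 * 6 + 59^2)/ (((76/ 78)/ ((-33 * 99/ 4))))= -18132043.44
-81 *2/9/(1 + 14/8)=-72/11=-6.55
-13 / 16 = -0.81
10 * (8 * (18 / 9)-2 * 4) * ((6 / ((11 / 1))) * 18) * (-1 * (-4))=34560 / 11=3141.82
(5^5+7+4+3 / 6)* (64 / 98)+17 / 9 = 904145 / 441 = 2050.22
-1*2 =-2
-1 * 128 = -128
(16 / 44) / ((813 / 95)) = 380 / 8943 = 0.04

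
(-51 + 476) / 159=425 / 159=2.67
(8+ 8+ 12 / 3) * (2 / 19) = 40 / 19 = 2.11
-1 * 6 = -6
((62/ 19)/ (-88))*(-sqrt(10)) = 31*sqrt(10)/ 836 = 0.12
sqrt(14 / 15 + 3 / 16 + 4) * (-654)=-1479.95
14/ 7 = 2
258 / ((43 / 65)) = 390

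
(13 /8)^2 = 169 /64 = 2.64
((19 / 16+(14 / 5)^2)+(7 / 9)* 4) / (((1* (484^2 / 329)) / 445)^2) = 4.74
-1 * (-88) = 88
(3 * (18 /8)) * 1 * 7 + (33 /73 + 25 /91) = 47.98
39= 39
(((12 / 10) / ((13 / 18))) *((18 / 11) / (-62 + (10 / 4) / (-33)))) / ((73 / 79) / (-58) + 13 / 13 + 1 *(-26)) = 53444448 / 30524678015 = 0.00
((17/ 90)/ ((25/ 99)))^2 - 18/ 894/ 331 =1724448611/ 3082437500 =0.56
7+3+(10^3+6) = 1016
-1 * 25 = -25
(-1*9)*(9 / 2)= -81 / 2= -40.50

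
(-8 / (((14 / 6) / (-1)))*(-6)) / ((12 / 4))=-48 / 7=-6.86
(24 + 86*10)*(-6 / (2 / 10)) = -26520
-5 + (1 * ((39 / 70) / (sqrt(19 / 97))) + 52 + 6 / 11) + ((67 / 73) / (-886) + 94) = 39 * sqrt(1843) / 1330 + 100702909 / 711458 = 142.80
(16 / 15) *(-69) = -368 / 5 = -73.60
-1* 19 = -19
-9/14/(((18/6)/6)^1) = -1.29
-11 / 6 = -1.83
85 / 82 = 1.04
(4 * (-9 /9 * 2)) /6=-4 /3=-1.33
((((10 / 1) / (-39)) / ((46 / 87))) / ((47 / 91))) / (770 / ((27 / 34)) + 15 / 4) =-756 / 783725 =-0.00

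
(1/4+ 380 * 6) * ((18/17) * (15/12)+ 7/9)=5864803/1224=4791.51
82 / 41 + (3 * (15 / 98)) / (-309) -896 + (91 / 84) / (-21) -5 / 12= -40629499 / 45423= -894.47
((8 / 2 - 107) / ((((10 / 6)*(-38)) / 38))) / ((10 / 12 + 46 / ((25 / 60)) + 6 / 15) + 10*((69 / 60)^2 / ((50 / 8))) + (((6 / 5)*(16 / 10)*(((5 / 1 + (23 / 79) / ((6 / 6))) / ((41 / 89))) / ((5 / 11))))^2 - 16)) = 30391466146875 / 1205572120625008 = 0.03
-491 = -491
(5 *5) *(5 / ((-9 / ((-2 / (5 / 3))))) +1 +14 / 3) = 475 / 3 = 158.33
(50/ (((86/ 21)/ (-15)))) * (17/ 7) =-19125/ 43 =-444.77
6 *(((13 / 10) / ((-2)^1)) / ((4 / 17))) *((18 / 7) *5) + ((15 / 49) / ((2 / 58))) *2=-38289 / 196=-195.35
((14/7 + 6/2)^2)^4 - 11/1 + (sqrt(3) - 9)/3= sqrt(3)/3 + 390611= 390611.58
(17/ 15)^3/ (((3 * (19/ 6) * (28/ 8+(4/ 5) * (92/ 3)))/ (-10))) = -39304/ 719055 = -0.05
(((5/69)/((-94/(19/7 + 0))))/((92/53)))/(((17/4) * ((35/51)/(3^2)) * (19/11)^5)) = -76821327/317536760254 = -0.00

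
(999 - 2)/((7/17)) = 16949/7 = 2421.29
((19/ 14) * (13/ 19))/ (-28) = -13/ 392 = -0.03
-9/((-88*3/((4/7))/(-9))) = -0.18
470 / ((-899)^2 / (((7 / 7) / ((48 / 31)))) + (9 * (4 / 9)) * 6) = 0.00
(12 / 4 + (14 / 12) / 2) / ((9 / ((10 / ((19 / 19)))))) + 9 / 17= 4141 / 918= 4.51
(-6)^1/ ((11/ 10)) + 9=39/ 11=3.55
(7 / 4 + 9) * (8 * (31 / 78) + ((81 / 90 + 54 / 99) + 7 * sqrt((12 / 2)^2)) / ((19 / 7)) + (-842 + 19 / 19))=-2880401569 / 326040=-8834.50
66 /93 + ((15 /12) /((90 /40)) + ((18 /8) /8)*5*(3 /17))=229697 /151776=1.51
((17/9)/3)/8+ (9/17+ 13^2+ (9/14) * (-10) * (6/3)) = 4029127/25704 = 156.75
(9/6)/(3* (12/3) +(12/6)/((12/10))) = 9/82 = 0.11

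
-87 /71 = -1.23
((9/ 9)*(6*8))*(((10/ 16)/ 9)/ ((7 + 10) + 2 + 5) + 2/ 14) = 1763/ 252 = 7.00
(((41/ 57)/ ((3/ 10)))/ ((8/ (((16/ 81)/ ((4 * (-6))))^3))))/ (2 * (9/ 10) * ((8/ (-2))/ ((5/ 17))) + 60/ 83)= 425375/ 60477888014856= 0.00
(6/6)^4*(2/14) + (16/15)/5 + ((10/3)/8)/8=6859/16800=0.41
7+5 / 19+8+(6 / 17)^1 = 15.62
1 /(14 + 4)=1 /18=0.06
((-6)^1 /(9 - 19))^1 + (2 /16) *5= 49 /40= 1.22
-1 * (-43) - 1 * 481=-438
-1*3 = -3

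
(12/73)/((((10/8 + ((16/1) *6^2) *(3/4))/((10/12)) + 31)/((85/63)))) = 3400/8445297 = 0.00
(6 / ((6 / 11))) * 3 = 33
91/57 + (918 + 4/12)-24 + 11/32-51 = 1541779/1824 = 845.27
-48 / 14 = -24 / 7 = -3.43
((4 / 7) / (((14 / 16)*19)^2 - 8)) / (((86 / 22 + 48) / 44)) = 123904 / 68656469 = 0.00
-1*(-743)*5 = 3715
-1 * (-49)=49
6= 6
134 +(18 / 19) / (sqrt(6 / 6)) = 2564 / 19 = 134.95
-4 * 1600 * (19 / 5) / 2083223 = -0.01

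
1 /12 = 0.08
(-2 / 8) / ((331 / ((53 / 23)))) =-53 / 30452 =-0.00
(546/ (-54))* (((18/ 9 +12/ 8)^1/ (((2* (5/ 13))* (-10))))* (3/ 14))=0.99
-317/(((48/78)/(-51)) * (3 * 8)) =70057/64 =1094.64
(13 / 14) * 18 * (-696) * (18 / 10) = -732888 / 35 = -20939.66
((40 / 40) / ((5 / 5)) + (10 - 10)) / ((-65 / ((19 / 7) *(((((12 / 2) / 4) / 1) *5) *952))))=-3876 / 13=-298.15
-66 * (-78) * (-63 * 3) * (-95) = 92432340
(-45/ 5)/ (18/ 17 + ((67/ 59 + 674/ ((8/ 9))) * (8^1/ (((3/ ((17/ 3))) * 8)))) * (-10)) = 162486/ 258946559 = 0.00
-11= -11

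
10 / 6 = 5 / 3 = 1.67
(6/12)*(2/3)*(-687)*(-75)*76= 1305300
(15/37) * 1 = 15/37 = 0.41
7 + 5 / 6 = 47 / 6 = 7.83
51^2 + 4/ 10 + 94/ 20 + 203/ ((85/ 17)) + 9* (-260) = 3067/ 10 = 306.70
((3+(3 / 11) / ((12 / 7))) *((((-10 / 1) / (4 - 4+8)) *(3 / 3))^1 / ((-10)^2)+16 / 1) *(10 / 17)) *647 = 115024307 / 5984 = 19221.98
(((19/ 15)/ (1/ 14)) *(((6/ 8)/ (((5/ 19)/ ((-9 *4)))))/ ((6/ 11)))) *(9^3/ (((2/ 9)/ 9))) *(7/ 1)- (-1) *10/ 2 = -34469085863/ 50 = -689381717.26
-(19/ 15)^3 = -6859/ 3375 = -2.03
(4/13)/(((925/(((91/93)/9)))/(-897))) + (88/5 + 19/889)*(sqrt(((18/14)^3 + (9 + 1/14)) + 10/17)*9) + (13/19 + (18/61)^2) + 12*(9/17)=2199701151899/310175955225 + 704943*sqrt(32710006)/7405370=551.53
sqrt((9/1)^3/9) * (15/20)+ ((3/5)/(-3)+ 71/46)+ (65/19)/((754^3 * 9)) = 5248072676681/648432294120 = 8.09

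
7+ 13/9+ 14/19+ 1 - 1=1570/171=9.18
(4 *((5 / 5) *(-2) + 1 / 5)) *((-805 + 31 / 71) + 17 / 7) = 14351796 / 2485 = 5775.37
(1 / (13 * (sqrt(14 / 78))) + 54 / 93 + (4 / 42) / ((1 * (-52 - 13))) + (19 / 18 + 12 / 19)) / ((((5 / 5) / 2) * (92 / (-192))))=-174919952 / 18491655 - 96 * sqrt(273) / 2093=-10.22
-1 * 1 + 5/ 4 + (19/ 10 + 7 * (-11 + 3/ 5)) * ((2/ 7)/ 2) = -9.88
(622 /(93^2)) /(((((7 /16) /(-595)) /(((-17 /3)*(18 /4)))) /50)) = 359516000 /2883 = 124702.05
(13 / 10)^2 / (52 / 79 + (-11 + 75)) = 13351 / 510800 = 0.03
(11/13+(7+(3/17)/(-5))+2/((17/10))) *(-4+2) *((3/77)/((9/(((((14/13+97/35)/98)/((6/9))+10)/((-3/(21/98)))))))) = 8908633343/159345486300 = 0.06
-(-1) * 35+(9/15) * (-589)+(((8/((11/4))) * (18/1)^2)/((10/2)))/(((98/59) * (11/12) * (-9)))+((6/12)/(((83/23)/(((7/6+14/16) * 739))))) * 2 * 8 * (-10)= -249351119074/7381605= -33780.07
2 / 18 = 1 / 9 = 0.11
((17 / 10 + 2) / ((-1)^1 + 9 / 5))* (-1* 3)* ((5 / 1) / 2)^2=-86.72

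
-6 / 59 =-0.10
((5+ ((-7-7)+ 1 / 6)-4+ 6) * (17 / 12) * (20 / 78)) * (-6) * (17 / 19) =59245 / 4446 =13.33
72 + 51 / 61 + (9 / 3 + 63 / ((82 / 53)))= 583011 / 5002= 116.56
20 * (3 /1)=60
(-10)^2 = 100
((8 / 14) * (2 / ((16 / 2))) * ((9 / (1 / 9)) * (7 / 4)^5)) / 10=194481 / 10240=18.99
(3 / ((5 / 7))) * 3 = 63 / 5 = 12.60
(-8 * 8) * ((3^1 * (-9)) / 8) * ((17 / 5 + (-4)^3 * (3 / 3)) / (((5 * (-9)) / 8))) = 58176 / 25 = 2327.04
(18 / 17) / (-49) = -18 / 833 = -0.02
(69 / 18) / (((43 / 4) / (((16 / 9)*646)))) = 475456 / 1161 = 409.52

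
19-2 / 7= 131 / 7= 18.71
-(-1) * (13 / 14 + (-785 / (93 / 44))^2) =137937.29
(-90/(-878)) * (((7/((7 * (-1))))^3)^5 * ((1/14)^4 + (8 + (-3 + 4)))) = -15558525/16864624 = -0.92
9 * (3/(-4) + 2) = 11.25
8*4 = 32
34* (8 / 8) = 34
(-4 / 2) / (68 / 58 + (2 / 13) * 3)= -377 / 308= -1.22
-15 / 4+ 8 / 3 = -13 / 12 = -1.08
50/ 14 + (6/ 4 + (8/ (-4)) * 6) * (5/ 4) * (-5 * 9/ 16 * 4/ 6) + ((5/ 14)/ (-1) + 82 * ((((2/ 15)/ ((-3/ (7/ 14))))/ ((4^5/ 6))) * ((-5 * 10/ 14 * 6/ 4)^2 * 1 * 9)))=1257705/ 50176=25.07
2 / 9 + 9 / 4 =89 / 36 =2.47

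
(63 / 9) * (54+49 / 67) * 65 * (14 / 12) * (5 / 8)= 58396975 / 3216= 18158.26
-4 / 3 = -1.33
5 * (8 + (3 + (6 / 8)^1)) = 235 / 4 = 58.75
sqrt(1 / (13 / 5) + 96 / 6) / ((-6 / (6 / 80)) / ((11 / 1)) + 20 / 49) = -539 * sqrt(2769) / 48100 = -0.59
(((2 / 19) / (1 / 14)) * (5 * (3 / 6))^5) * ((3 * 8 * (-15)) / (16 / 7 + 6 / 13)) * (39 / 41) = -27948375 / 1558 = -17938.62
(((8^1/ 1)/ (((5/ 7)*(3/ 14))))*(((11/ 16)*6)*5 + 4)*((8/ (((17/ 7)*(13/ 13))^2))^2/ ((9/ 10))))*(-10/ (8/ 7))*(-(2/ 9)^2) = 1136.89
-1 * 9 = -9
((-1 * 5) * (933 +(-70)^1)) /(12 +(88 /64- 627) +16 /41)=7.04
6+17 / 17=7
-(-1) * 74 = 74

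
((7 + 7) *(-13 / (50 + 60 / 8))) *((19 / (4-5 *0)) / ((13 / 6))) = -798 / 115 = -6.94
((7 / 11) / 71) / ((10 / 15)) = 21 / 1562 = 0.01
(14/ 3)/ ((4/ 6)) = 7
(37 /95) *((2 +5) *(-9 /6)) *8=-3108 /95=-32.72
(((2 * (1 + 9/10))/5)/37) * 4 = 76/925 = 0.08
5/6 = 0.83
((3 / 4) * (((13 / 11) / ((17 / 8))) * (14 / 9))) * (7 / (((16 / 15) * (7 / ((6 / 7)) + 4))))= 9555 / 27302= 0.35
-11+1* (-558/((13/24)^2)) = -323267/169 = -1912.82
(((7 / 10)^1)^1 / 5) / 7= 1 / 50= 0.02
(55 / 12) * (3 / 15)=11 / 12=0.92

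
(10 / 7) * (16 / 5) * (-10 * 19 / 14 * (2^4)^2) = -778240 / 49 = -15882.45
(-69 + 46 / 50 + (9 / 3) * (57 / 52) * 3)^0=1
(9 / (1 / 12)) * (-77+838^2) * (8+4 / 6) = 657228312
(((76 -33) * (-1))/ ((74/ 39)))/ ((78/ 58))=-1247/ 74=-16.85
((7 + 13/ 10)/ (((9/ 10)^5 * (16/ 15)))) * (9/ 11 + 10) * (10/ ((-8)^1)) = -154328125/ 866052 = -178.20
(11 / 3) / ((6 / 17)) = 187 / 18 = 10.39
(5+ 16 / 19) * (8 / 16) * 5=555 / 38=14.61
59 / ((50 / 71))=4189 / 50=83.78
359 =359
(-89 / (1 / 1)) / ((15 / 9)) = -53.40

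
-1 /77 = -0.01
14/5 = 2.80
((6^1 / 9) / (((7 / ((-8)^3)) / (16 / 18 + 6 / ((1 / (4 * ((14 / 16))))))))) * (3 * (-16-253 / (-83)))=216857600 / 5229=41472.10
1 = 1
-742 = -742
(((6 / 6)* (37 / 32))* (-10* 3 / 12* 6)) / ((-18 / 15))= 925 / 64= 14.45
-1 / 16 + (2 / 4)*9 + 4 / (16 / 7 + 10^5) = 3106349 / 700016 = 4.44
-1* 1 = -1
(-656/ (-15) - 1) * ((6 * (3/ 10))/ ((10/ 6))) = 5769/ 125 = 46.15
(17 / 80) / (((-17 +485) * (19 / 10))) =17 / 71136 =0.00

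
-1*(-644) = 644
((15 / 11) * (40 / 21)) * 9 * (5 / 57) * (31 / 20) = 4650 / 1463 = 3.18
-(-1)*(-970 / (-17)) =970 / 17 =57.06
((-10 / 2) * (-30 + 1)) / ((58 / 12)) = 30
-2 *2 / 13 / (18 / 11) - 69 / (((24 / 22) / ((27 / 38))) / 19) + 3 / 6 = -798935 / 936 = -853.56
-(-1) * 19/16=19/16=1.19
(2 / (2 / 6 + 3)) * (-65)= -39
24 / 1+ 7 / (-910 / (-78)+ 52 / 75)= 7591 / 309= 24.57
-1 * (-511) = 511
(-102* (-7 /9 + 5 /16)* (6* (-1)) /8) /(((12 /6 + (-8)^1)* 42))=1139 /8064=0.14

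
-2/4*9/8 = -9/16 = -0.56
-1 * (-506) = 506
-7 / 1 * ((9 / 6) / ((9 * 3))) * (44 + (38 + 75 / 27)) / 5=-5341 / 810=-6.59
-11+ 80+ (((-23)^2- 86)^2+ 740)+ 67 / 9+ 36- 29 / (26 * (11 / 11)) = 46121477 / 234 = 197100.33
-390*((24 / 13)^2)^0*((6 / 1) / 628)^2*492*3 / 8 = -647595 / 98596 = -6.57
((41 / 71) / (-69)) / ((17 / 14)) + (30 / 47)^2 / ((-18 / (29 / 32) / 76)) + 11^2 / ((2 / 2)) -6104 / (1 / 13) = -58306341011017 / 735888588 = -79232.57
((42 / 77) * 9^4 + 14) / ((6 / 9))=59280 / 11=5389.09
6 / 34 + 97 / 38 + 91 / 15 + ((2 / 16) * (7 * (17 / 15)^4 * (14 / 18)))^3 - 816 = -12604231104866963838939853 / 15642102243375000000000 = -805.79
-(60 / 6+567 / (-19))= 377 / 19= 19.84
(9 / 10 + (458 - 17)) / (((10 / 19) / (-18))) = -755649 / 50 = -15112.98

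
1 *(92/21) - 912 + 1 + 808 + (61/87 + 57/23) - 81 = -2471390/14007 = -176.44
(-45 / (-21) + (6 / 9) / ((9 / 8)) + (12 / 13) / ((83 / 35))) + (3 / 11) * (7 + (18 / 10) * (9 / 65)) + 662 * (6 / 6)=37411750591 / 56081025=667.10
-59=-59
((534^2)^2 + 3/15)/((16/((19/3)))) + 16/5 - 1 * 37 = 7724824703827/240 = 32186769599.28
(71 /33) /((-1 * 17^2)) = -0.01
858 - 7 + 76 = 927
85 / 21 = 4.05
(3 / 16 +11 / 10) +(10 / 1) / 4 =303 / 80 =3.79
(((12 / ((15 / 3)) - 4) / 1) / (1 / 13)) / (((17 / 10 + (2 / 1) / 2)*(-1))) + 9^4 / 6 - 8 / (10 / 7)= 1095.60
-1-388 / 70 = -229 / 35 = -6.54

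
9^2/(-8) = -10.12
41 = 41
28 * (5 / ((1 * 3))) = 140 / 3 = 46.67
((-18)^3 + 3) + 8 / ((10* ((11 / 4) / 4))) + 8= -320091 / 55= -5819.84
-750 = -750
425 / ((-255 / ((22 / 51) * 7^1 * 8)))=-6160 / 153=-40.26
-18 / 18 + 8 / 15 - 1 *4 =-67 / 15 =-4.47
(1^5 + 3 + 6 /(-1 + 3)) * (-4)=-28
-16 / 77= -0.21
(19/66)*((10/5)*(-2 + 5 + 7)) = 190/33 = 5.76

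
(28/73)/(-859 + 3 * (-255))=-1/4234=-0.00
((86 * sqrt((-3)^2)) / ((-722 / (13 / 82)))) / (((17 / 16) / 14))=-187824 / 251617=-0.75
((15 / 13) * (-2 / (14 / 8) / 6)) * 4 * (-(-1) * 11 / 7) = -880 / 637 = -1.38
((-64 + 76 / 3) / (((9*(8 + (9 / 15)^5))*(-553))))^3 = 47634765625000000 / 53541383398781826964550337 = 0.00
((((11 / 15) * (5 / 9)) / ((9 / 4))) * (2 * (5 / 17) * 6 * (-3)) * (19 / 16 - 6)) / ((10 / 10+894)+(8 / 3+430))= 605 / 87057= 0.01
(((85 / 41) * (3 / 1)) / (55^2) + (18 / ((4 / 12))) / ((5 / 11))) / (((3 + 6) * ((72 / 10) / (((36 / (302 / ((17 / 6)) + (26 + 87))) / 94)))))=0.00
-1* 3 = -3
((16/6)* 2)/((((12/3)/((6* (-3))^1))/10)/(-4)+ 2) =960/361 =2.66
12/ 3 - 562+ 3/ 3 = -557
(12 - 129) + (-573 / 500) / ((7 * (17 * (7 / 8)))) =-12183771 / 104125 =-117.01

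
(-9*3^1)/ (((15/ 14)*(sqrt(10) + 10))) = -14/ 5 + 7*sqrt(10)/ 25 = -1.91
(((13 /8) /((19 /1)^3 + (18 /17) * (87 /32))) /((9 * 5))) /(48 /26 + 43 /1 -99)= -2873 /29564267040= -0.00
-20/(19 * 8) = -5/38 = -0.13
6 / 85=0.07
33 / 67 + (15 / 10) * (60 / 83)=8769 / 5561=1.58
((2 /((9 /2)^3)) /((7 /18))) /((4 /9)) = 8 /63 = 0.13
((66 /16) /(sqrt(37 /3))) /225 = 11 * sqrt(111) /22200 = 0.01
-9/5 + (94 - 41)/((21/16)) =4051/105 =38.58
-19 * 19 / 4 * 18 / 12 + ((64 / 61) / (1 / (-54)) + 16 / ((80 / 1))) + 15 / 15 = -465627 / 2440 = -190.83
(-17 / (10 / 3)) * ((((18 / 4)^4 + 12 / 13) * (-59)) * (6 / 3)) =51444873 / 208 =247331.12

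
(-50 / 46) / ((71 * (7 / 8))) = -200 / 11431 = -0.02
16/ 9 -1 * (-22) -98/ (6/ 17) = -2285/ 9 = -253.89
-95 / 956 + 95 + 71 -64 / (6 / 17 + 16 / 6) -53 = 6750649 / 73612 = 91.71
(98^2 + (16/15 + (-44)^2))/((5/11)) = 1904276/75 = 25390.35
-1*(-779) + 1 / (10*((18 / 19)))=779.11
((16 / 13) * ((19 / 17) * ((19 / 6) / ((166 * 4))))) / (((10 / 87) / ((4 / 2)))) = 0.11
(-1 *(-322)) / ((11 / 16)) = 5152 / 11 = 468.36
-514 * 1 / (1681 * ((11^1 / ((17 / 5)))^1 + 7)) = -4369 / 146247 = -0.03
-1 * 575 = -575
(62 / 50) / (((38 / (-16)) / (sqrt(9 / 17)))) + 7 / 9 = 7 / 9-744*sqrt(17) / 8075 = 0.40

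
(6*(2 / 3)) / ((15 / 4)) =16 / 15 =1.07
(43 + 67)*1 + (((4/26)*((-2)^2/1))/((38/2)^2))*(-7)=516174/4693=109.99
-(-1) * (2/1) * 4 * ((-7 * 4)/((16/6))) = -84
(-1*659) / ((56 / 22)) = -258.89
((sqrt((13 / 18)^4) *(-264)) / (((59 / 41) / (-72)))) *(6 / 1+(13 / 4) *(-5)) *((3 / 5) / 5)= -12499916 / 1475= -8474.52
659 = 659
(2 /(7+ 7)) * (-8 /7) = -8 /49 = -0.16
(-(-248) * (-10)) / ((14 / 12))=-2125.71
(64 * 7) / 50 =224 / 25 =8.96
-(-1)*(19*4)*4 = 304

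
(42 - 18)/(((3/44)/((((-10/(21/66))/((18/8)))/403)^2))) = 0.42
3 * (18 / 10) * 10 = 54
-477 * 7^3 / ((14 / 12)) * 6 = -841428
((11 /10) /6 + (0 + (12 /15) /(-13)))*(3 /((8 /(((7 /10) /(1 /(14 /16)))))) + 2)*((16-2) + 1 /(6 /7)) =189791 /46080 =4.12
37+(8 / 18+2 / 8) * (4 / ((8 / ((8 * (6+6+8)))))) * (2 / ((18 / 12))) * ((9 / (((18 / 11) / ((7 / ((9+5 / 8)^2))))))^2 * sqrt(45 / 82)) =1024000 * sqrt(410) / 2187801+37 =46.48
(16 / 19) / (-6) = -8 / 57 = -0.14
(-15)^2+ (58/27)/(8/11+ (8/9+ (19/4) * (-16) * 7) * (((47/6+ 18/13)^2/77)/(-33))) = 144764495721/643065667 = 225.12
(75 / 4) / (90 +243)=25 / 444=0.06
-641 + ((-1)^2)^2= -640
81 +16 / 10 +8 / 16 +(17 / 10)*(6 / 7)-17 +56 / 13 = 65397 / 910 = 71.86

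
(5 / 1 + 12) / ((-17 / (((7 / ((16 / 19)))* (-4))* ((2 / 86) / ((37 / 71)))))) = 9443 / 6364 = 1.48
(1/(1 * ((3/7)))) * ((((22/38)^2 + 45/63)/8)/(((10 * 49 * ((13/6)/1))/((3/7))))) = 153/1238230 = 0.00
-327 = -327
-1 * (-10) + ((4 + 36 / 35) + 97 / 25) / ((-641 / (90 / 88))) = 9857369 / 987140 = 9.99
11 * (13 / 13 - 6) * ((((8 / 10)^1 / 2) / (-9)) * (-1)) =-22 / 9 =-2.44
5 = 5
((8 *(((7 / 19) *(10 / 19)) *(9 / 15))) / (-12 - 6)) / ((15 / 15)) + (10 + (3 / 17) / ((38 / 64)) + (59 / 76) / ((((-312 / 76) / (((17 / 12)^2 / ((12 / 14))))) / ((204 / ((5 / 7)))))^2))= 398899400718655513 / 19355764147200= 20608.82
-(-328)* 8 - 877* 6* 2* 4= -39472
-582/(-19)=582/19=30.63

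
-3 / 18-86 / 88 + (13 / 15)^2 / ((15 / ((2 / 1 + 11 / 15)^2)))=-25721959 / 33412500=-0.77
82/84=41/42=0.98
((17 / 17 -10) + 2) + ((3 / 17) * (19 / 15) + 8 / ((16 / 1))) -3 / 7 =-7979 / 1190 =-6.71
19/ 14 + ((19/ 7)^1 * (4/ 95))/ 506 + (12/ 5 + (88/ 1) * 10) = 15651343/ 17710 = 883.76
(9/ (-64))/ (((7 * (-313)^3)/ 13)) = 117/ 13737605056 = 0.00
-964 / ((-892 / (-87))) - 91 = -185.02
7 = 7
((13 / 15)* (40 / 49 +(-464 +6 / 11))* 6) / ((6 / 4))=-12966824 / 8085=-1603.81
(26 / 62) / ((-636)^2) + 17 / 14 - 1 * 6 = -420069005 / 87775632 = -4.79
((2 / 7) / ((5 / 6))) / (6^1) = 2 / 35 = 0.06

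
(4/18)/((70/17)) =17/315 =0.05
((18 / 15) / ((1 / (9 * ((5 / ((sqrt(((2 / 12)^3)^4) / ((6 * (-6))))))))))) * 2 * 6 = -1088391168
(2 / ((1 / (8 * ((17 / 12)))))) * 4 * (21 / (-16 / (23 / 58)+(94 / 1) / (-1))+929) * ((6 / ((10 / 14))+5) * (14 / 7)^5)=92987012352 / 2575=36111461.11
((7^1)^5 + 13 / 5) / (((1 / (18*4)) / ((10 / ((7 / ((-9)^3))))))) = -8823022848 / 7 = -1260431835.43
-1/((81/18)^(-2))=-81/4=-20.25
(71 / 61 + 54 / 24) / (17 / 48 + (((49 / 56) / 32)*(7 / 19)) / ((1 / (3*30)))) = 2.71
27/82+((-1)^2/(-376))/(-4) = 20345/61664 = 0.33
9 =9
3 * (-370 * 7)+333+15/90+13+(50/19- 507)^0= -44537/6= -7422.83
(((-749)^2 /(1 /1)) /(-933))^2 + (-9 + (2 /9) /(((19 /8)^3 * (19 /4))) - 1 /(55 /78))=2255754610323121298 /6239364833295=361535.94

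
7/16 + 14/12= 1.60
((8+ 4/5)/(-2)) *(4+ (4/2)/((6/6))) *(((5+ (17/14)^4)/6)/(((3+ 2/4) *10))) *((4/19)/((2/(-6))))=9094833/15966650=0.57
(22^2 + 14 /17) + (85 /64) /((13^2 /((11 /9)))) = 802325143 /1654848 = 484.83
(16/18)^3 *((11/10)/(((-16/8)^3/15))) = -352/243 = -1.45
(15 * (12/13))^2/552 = 1350/3887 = 0.35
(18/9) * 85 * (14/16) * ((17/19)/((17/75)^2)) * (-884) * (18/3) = -261056250/19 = -13739802.63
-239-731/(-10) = -1659/10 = -165.90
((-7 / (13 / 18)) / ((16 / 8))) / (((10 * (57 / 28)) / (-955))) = 56154 / 247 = 227.34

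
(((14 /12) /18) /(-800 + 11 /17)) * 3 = -119 /489204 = -0.00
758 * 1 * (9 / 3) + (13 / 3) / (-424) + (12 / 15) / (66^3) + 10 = 174009050537 / 76186440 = 2283.99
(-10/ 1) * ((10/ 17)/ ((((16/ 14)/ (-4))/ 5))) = 1750/ 17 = 102.94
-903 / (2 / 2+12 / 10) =-4515 / 11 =-410.45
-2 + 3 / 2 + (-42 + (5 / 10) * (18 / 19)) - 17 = -2243 / 38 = -59.03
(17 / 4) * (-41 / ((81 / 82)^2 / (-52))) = 60926164 / 6561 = 9286.11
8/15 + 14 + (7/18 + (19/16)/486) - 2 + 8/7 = 3828617/272160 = 14.07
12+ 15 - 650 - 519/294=-61227/98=-624.77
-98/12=-49/6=-8.17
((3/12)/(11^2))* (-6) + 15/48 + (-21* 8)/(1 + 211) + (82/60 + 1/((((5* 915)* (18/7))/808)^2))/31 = -2416551524127553/5392748070270000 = -0.45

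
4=4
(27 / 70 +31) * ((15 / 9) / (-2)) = -2197 / 84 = -26.15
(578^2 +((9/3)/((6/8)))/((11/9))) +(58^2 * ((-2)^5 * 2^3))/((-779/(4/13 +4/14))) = 261025782736/779779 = 334743.28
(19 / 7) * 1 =19 / 7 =2.71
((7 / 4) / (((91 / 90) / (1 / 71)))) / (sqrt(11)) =0.01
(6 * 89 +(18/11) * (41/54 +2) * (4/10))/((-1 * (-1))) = 88408/165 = 535.81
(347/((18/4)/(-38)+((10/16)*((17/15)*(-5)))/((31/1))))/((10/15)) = -7357788/3289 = -2237.09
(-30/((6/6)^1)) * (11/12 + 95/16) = -1645/8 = -205.62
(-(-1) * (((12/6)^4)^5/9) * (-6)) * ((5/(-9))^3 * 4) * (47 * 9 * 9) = 49283072000/27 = 1825298962.96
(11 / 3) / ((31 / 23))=2.72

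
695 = 695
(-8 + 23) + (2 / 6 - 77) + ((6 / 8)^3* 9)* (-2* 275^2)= -55136545 / 96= -574339.01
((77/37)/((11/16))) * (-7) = -784/37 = -21.19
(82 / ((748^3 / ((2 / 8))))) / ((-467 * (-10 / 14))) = 287 / 1954436992640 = 0.00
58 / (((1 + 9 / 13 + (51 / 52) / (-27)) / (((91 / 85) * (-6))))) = -14820624 / 65875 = -224.98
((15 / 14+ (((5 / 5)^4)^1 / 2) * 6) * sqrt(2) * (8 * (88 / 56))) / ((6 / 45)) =18810 * sqrt(2) / 49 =542.88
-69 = -69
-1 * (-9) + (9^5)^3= 205891132094658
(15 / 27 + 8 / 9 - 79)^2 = 487204 / 81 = 6014.86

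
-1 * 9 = -9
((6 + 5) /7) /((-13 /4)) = -44 /91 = -0.48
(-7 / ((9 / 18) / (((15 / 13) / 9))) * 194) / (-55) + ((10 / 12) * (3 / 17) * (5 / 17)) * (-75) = 765473 / 247962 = 3.09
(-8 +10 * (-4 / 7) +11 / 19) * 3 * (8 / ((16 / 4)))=-10482 / 133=-78.81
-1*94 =-94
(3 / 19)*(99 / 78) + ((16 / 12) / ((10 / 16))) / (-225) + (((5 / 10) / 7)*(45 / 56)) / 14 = 1784436821 / 9149868000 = 0.20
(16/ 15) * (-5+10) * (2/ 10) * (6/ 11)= 32/ 55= 0.58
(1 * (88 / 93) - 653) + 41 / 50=-3028237 / 4650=-651.23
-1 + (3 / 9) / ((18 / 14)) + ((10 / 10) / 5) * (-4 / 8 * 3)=-281 / 270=-1.04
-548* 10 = -5480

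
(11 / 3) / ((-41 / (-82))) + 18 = 76 / 3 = 25.33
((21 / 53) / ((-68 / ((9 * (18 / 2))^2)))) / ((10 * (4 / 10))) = -137781 / 14416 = -9.56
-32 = -32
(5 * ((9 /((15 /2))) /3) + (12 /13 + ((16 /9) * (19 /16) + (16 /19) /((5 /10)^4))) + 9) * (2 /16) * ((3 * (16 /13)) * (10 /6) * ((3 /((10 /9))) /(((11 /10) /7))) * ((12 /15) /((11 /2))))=20546400 /388531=52.88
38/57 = 2/3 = 0.67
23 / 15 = 1.53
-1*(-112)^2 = -12544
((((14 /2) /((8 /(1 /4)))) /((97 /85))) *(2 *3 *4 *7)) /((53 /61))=762195 /20564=37.06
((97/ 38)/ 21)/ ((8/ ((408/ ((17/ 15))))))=1455/ 266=5.47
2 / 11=0.18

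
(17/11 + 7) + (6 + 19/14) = 2449/154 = 15.90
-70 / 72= -0.97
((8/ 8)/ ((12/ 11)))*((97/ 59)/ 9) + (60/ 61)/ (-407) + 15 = 2399072749/ 158197644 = 15.17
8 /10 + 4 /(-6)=2 /15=0.13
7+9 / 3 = 10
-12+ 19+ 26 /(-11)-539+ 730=195.64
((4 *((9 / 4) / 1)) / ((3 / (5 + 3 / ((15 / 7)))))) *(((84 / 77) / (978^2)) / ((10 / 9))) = 144 / 7306475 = 0.00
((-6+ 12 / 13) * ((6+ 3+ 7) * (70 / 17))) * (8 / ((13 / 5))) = -1029.17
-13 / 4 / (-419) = 13 / 1676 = 0.01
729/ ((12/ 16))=972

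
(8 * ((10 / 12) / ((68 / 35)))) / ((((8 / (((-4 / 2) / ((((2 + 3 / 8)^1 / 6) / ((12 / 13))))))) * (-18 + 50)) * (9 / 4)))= -350 / 12597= -0.03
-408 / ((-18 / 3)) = 68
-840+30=-810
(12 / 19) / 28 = 3 / 133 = 0.02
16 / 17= 0.94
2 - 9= -7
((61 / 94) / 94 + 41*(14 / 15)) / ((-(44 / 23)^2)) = -2683500091 / 256597440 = -10.46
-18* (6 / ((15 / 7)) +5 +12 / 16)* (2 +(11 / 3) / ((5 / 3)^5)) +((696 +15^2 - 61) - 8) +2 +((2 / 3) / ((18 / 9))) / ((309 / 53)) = 14553239677 / 28968750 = 502.38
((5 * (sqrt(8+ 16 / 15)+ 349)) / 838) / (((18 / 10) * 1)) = 5 * sqrt(510) / 11313+ 8725 / 7542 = 1.17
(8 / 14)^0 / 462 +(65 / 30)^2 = 13019 / 2772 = 4.70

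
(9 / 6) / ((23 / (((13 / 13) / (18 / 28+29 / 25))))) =0.04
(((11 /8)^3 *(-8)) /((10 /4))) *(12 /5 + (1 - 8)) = 30613 /800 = 38.27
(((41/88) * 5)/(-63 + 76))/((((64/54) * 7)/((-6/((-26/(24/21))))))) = 16605/2914912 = 0.01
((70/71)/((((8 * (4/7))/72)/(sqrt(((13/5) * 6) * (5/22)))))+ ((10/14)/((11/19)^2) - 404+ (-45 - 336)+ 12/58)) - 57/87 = -19240621/24563+ 2205 * sqrt(429)/1562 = -754.08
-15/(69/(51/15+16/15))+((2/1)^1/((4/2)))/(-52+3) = -3352/3381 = -0.99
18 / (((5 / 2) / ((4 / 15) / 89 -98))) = -1569912 / 2225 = -705.58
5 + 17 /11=72 /11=6.55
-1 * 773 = -773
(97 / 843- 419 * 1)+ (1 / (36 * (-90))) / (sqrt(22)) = -418.89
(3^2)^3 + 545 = 1274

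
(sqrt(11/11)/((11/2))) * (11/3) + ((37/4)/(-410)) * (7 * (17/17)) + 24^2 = 2836423/4920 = 576.51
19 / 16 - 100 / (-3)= 1657 / 48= 34.52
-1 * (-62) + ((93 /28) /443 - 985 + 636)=-3559855 /12404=-286.99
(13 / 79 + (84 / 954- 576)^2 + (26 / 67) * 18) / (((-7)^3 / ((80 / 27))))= -3550648417966640 / 1239236015913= -2865.19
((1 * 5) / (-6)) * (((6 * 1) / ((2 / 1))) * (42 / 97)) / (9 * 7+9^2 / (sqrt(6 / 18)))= -0.01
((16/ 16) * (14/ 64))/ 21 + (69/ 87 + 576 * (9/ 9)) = 1605821/ 2784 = 576.80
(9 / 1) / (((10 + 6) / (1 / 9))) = 1 / 16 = 0.06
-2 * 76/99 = -152/99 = -1.54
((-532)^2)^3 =22670953897037824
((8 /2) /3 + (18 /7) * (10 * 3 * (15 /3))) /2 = 4064 /21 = 193.52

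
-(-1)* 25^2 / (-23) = -625 / 23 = -27.17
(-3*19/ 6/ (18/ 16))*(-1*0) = 0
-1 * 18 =-18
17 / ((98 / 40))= 340 / 49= 6.94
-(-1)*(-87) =-87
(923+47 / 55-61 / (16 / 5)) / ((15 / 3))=180.96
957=957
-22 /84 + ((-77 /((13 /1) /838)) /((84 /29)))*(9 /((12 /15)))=-42103787 /2184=-19278.29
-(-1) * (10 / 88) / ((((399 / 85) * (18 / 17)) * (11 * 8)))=7225 / 27808704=0.00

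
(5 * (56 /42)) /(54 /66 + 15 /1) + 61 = 61.42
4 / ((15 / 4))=16 / 15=1.07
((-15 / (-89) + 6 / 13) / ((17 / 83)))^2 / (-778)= -3661097049 / 300984518458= -0.01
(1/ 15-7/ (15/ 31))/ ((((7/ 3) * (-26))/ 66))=7128/ 455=15.67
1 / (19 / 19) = 1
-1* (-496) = 496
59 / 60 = 0.98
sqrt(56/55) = 2*sqrt(770)/55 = 1.01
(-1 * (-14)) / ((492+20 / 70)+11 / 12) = 1176 / 41429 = 0.03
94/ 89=1.06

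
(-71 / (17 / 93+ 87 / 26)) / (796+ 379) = -171678 / 10026275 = -0.02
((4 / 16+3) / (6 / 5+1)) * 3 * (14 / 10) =273 / 44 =6.20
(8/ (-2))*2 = -8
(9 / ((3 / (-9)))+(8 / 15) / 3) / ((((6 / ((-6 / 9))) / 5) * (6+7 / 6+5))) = 2414 / 1971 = 1.22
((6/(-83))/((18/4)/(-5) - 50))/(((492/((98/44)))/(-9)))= -0.00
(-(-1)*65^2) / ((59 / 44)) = 185900 / 59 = 3150.85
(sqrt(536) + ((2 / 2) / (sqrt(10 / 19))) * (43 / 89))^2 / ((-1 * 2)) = -42491691 / 158420 - 86 * sqrt(6365) / 445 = -283.64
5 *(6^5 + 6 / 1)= 38910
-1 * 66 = -66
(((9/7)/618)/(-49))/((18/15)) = -5/141316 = -0.00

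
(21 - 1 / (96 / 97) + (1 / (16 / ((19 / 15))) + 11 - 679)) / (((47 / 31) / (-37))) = 15812.28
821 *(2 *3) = 4926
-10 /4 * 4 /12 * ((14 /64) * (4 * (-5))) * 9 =525 /16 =32.81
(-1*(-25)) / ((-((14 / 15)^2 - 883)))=5625 / 198479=0.03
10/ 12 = 5/ 6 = 0.83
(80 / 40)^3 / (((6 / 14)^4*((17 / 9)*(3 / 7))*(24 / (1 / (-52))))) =-16807 / 71604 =-0.23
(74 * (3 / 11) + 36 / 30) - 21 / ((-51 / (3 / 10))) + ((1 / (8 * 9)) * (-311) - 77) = -805337 / 13464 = -59.81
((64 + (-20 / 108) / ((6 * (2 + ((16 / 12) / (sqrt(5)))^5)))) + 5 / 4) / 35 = 9600 * sqrt(5) / 1289861867 + 1717215372 / 921329905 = 1.86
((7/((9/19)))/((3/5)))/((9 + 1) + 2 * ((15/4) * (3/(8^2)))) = 17024/7155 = 2.38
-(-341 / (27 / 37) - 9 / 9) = 12644 / 27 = 468.30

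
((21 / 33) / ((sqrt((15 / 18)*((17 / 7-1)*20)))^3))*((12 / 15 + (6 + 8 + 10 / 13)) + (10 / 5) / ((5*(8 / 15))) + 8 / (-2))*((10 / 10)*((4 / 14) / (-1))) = -67263*sqrt(105) / 35750000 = -0.02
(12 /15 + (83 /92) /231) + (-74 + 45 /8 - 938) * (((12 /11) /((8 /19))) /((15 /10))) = -369249289 /212520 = -1737.48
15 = 15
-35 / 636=-0.06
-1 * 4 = -4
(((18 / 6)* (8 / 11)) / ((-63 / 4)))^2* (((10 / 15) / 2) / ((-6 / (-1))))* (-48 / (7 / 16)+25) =-303616 / 3361743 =-0.09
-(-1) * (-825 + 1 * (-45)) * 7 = -6090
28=28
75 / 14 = 5.36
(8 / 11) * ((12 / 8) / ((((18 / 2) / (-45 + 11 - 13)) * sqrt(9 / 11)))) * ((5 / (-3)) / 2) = 470 * sqrt(11) / 297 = 5.25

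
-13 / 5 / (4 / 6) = -39 / 10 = -3.90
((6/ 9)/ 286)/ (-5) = -1/ 2145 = -0.00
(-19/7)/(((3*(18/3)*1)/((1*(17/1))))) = -323/126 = -2.56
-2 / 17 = -0.12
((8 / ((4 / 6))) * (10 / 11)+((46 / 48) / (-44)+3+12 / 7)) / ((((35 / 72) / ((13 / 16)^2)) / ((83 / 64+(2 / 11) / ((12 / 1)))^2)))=149654834519983 / 4103224688640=36.47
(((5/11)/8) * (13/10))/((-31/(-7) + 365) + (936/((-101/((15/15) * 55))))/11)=9191/40202976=0.00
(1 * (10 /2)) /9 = 5 /9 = 0.56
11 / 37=0.30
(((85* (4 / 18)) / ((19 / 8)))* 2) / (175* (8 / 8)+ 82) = 2720 / 43947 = 0.06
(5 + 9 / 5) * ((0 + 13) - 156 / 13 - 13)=-408 / 5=-81.60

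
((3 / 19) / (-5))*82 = -246 / 95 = -2.59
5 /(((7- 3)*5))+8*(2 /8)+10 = 49 /4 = 12.25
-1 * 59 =-59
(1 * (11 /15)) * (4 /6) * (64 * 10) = 2816 /9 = 312.89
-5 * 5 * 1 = -25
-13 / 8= -1.62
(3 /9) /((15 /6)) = 2 /15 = 0.13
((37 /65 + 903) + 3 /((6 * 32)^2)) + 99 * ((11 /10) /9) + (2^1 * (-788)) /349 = 253987041437 /278753280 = 911.15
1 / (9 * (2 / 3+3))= 1 / 33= 0.03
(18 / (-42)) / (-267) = 1 / 623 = 0.00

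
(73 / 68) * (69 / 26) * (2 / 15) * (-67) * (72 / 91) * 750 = -303731100 / 20111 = -15102.73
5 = 5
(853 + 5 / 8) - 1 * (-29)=882.62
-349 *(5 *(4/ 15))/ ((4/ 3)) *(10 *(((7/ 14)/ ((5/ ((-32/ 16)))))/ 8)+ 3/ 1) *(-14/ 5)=26873/ 10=2687.30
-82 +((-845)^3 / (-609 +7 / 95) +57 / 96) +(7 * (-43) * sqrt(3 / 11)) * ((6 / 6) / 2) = 229254590745 / 231392 - 301 * sqrt(33) / 22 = 990684.23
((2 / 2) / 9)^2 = 1 / 81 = 0.01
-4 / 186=-2 / 93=-0.02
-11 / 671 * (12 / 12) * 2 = -0.03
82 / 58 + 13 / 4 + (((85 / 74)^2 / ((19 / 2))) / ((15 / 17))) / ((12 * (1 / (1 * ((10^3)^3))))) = 356192626647559 / 27155484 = 13116784.32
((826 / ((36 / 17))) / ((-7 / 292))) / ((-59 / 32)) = 79424 / 9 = 8824.89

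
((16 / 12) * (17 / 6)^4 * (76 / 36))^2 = 2518248436201 / 76527504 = 32906.45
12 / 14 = 6 / 7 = 0.86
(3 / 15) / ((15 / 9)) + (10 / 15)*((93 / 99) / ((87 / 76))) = 143639 / 215325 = 0.67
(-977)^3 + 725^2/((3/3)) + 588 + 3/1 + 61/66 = -61515208661/66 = -932048616.08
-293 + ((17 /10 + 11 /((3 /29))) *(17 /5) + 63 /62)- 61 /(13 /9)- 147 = -3442667 /30225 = -113.90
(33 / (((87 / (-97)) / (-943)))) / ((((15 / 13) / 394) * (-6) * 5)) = -2576829541 / 6525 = -394916.40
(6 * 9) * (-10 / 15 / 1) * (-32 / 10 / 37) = 3.11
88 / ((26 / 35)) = 1540 / 13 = 118.46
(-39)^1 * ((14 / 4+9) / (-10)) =195 / 4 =48.75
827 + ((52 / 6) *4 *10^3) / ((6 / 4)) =215443 / 9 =23938.11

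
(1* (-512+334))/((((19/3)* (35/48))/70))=-51264/19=-2698.11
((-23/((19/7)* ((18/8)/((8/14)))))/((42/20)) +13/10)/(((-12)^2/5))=9883/1034208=0.01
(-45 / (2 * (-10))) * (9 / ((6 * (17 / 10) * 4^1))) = 135 / 272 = 0.50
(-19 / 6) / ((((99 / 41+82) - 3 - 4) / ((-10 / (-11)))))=-3895 / 104742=-0.04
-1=-1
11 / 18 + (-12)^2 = 2603 / 18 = 144.61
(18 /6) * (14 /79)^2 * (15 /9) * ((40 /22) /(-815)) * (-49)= 0.02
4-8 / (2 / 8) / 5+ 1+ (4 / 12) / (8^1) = -163 / 120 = -1.36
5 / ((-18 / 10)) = -25 / 9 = -2.78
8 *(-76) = -608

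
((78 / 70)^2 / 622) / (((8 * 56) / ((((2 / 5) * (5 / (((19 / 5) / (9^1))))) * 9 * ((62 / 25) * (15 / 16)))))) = 11457693 / 25942873600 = 0.00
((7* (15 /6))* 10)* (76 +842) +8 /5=803258 /5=160651.60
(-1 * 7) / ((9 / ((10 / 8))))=-35 / 36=-0.97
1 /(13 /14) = 14 /13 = 1.08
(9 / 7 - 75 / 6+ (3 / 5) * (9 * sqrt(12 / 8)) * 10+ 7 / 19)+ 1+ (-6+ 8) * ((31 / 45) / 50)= -2938129 / 299250+ 27 * sqrt(6)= 56.32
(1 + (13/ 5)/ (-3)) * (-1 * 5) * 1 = -2/ 3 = -0.67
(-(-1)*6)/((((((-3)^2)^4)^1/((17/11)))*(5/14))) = 476/120285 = 0.00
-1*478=-478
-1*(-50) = 50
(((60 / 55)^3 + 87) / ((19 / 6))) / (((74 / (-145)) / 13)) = -664603875 / 935693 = -710.28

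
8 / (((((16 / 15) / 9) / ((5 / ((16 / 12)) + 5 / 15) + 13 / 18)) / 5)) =12975 / 8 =1621.88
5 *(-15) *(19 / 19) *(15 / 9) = -125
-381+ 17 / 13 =-379.69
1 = 1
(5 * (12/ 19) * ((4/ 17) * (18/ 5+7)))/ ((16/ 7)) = 1113/ 323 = 3.45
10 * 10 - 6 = 94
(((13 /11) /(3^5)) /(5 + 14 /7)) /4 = 13 /74844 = 0.00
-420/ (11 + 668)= -60/ 97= -0.62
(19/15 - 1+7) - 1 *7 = 4/15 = 0.27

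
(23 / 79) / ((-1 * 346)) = -23 / 27334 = -0.00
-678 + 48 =-630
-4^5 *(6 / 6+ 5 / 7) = -12288 / 7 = -1755.43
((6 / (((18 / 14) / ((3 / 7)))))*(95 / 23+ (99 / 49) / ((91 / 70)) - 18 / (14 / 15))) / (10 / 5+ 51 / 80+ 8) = -31883200 / 12468001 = -2.56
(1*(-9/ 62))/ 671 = -0.00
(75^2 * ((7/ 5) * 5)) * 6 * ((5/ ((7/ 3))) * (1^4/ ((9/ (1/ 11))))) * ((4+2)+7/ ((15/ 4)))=442500/ 11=40227.27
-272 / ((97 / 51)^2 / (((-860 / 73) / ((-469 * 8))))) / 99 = -8450360 / 3543495263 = -0.00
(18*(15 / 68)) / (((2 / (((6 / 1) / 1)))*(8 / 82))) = 16605 / 136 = 122.10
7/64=0.11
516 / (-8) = -129 / 2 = -64.50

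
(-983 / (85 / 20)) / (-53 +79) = -1966 / 221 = -8.90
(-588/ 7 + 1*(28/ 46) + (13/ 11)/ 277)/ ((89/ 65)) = -379850055/ 6237209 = -60.90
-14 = -14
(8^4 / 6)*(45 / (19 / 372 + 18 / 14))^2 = 9373800038400 / 12117361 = 773584.28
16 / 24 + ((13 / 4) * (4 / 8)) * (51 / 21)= 775 / 168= 4.61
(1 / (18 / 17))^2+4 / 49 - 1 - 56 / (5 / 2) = -1780207 / 79380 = -22.43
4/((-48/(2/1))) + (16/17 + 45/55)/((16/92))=22327/2244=9.95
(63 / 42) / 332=3 / 664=0.00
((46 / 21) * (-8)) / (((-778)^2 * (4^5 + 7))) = -92 / 3276250971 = -0.00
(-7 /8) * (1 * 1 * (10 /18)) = -35 /72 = -0.49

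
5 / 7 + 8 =61 / 7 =8.71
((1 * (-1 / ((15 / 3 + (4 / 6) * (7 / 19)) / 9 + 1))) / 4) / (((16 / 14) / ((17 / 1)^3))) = -2520369 / 3712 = -678.98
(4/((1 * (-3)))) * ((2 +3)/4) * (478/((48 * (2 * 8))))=-1195/1152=-1.04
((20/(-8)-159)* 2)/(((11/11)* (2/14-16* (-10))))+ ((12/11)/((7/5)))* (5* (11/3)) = 12.27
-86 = -86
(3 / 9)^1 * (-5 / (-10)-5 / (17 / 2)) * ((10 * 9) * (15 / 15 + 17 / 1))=-810 / 17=-47.65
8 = 8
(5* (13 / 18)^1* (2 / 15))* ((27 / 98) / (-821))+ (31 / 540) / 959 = -302713 / 2976141420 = -0.00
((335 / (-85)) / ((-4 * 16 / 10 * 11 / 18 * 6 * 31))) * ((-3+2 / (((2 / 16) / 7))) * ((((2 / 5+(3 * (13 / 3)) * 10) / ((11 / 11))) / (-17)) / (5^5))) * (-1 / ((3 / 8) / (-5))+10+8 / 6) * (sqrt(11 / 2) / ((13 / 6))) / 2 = -132133179 * sqrt(22) / 32028425000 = -0.02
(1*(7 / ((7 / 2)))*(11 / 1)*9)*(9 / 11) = 162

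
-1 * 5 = -5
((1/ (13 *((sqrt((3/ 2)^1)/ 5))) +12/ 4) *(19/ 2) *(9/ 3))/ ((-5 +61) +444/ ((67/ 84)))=6365 *sqrt(6)/ 1067248 +11457/ 82096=0.15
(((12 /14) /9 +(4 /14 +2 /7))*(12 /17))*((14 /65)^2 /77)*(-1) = -224 /790075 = -0.00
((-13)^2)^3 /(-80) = -4826809 /80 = -60335.11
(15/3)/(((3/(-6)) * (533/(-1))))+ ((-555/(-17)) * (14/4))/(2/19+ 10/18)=354128975/2047786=172.93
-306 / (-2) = 153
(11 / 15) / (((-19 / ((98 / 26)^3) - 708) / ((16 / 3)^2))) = -331299584 / 11250526725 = -0.03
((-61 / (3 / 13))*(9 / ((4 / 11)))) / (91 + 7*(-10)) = -8723 / 28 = -311.54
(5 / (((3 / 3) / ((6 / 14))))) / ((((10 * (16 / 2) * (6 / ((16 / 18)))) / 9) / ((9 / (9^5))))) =1 / 183708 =0.00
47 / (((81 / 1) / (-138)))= -2162 / 27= -80.07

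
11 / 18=0.61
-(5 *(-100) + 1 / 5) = 499.80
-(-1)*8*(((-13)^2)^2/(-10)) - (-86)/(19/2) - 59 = -2175381/95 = -22898.75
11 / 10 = 1.10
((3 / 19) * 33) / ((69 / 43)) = 1419 / 437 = 3.25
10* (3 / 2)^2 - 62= -79 / 2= -39.50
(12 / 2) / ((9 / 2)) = 4 / 3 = 1.33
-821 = -821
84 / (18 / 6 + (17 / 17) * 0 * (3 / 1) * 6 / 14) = 28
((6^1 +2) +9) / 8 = 17 / 8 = 2.12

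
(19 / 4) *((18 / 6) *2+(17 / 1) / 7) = 1121 / 28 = 40.04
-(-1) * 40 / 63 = 40 / 63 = 0.63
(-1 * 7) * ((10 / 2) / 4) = -35 / 4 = -8.75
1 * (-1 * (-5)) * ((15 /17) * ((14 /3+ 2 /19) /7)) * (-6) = -2400 /133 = -18.05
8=8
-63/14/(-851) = 9/1702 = 0.01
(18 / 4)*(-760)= -3420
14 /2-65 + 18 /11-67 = -1357 /11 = -123.36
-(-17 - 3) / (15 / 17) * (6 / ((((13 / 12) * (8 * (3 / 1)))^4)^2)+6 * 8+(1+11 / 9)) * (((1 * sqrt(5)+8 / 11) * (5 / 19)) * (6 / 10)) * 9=802313582101451 / 681950882756+802313582101451 * sqrt(5) / 495964278368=4793.75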